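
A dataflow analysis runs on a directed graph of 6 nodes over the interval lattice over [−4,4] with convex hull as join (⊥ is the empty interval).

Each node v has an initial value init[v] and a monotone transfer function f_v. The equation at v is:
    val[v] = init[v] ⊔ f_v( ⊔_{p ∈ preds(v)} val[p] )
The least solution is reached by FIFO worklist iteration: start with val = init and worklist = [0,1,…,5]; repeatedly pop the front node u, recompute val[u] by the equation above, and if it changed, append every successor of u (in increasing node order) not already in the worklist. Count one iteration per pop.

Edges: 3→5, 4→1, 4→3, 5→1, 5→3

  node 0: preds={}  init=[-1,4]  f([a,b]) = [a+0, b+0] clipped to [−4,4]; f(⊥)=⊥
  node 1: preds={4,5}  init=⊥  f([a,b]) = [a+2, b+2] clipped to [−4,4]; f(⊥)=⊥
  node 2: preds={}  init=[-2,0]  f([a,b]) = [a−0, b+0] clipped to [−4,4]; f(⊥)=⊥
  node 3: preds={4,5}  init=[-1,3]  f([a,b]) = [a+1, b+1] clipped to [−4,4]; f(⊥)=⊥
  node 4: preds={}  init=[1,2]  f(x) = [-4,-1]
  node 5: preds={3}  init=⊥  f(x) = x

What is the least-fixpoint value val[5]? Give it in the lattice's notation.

[-3,4]

Worklist (11 pops):
  #1 pop 0: in=⊥ → [-1,4] (no change)
  #2 pop 1: in=[1,2] → [3,4] (was ⊥); enqueue []
  #3 pop 2: in=⊥ → [-2,0] (no change)
  #4 pop 3: in=[1,2] → [-1,3] (no change)
  #5 pop 4: in=⊥ → [-4,2] (was [1,2]); enqueue [1,3]
  #6 pop 5: in=[-1,3] → [-1,3] (was ⊥); enqueue []
  #7 pop 1: in=[-4,3] → [-2,4] (was [3,4]); enqueue []
  #8 pop 3: in=[-4,3] → [-3,4] (was [-1,3]); enqueue [5]
  #9 pop 5: in=[-3,4] → [-3,4] (was [-1,3]); enqueue [1,3]
  #10 pop 1: in=[-4,4] → [-2,4] (no change)
  #11 pop 3: in=[-4,4] → [-3,4] (no change)

Fixpoint:
  val[0] = [-1,4]
  val[1] = [-2,4]
  val[2] = [-2,0]
  val[3] = [-3,4]
  val[4] = [-4,2]
  val[5] = [-3,4]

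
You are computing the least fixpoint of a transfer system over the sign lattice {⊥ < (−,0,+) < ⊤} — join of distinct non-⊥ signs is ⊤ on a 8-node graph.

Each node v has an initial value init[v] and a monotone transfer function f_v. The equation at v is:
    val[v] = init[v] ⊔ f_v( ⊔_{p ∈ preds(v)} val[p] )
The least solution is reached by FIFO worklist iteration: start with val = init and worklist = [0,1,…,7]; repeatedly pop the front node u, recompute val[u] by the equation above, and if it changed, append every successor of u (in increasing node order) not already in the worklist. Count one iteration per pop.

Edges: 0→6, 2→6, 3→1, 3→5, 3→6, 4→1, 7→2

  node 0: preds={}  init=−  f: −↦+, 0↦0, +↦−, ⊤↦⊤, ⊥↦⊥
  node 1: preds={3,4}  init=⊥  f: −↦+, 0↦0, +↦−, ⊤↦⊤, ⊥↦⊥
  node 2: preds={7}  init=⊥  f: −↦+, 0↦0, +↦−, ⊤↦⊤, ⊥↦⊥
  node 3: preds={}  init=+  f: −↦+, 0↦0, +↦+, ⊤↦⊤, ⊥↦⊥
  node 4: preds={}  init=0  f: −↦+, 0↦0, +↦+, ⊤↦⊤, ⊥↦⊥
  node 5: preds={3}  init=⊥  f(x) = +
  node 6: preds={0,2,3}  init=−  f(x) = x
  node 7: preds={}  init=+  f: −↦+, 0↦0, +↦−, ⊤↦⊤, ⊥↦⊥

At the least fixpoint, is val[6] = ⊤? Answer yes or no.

Iteration log — 8 steps:
  step 1. node 0  ⊔preds=⊥  new=−  stable
  step 2. node 1  ⊔preds=⊤  new=⊤  old=⊥  +wl: 
  step 3. node 2  ⊔preds=+  new=−  old=⊥  +wl: 
  step 4. node 3  ⊔preds=⊥  new=+  stable
  step 5. node 4  ⊔preds=⊥  new=0  stable
  step 6. node 5  ⊔preds=+  new=+  old=⊥  +wl: 
  step 7. node 6  ⊔preds=⊤  new=⊤  old=−  +wl: 
  step 8. node 7  ⊔preds=⊥  new=+  stable

Least fixpoint reached:
  node 0: −
  node 1: ⊤
  node 2: −
  node 3: +
  node 4: 0
  node 5: +
  node 6: ⊤
  node 7: +

yes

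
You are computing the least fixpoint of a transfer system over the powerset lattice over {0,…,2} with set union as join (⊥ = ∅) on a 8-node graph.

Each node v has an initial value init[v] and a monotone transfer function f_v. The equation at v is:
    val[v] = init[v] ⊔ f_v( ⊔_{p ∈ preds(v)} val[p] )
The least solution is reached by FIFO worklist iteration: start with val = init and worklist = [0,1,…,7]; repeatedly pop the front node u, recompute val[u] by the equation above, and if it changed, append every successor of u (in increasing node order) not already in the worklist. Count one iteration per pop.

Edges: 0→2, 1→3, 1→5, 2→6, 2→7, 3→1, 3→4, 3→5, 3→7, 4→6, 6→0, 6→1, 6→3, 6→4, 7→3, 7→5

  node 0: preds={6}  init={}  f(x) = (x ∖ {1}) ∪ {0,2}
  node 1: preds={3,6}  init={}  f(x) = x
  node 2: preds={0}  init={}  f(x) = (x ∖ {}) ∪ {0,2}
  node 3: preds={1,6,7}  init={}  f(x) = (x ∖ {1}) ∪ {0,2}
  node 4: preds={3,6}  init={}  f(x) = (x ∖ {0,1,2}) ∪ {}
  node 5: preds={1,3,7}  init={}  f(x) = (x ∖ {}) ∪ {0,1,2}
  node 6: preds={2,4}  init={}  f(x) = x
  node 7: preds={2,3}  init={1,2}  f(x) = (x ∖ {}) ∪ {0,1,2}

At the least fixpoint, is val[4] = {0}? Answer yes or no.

no

Iteration log — 13 steps:
  step 1. node 0  ⊔preds={}  new={0,2}  old={}  +wl: 
  step 2. node 1  ⊔preds={}  new={}  stable
  step 3. node 2  ⊔preds={0,2}  new={0,2}  old={}  +wl: 
  step 4. node 3  ⊔preds={1,2}  new={0,2}  old={}  +wl: 1
  step 5. node 4  ⊔preds={0,2}  new={}  stable
  step 6. node 5  ⊔preds={0,1,2}  new={0,1,2}  old={}  +wl: 
  step 7. node 6  ⊔preds={0,2}  new={0,2}  old={}  +wl: 0,3,4
  step 8. node 7  ⊔preds={0,2}  new={0,1,2}  old={1,2}  +wl: 5
  step 9. node 1  ⊔preds={0,2}  new={0,2}  old={}  +wl: 
  step 10. node 0  ⊔preds={0,2}  new={0,2}  stable
  step 11. node 3  ⊔preds={0,1,2}  new={0,2}  stable
  step 12. node 4  ⊔preds={0,2}  new={}  stable
  step 13. node 5  ⊔preds={0,1,2}  new={0,1,2}  stable

Least fixpoint reached:
  node 0: {0,2}
  node 1: {0,2}
  node 2: {0,2}
  node 3: {0,2}
  node 4: {}
  node 5: {0,1,2}
  node 6: {0,2}
  node 7: {0,1,2}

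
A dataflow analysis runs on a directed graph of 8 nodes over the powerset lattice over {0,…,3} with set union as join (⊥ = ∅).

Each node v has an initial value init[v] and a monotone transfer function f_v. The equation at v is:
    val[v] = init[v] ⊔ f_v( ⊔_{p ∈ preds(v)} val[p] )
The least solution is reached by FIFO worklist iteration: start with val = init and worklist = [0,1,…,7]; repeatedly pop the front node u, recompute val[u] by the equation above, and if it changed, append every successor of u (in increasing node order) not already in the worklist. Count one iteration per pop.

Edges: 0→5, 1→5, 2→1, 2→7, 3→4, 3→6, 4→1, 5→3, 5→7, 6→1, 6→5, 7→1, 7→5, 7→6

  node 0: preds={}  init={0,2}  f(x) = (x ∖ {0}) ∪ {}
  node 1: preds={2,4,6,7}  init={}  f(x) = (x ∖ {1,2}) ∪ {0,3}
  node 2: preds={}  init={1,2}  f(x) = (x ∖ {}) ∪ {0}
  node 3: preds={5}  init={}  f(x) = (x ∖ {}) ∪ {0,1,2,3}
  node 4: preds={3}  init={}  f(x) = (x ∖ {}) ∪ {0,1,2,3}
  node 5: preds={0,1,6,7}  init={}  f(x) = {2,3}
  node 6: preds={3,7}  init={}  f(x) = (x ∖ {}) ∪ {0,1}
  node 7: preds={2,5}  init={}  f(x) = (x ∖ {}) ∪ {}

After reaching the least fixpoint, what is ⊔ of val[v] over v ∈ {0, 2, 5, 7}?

{0,1,2,3}

Worklist (12 pops):
  #1 pop 0: in={} → {0,2} (no change)
  #2 pop 1: in={1,2} → {0,3} (was {}); enqueue []
  #3 pop 2: in={} → {0,1,2} (was {1,2}); enqueue [1]
  #4 pop 3: in={} → {0,1,2,3} (was {}); enqueue []
  #5 pop 4: in={0,1,2,3} → {0,1,2,3} (was {}); enqueue []
  #6 pop 5: in={0,2,3} → {2,3} (was {}); enqueue [3]
  #7 pop 6: in={0,1,2,3} → {0,1,2,3} (was {}); enqueue [5]
  #8 pop 7: in={0,1,2,3} → {0,1,2,3} (was {}); enqueue [6]
  #9 pop 1: in={0,1,2,3} → {0,3} (no change)
  #10 pop 3: in={2,3} → {0,1,2,3} (no change)
  #11 pop 5: in={0,1,2,3} → {2,3} (no change)
  #12 pop 6: in={0,1,2,3} → {0,1,2,3} (no change)

Fixpoint:
  val[0] = {0,2}
  val[1] = {0,3}
  val[2] = {0,1,2}
  val[3] = {0,1,2,3}
  val[4] = {0,1,2,3}
  val[5] = {2,3}
  val[6] = {0,1,2,3}
  val[7] = {0,1,2,3}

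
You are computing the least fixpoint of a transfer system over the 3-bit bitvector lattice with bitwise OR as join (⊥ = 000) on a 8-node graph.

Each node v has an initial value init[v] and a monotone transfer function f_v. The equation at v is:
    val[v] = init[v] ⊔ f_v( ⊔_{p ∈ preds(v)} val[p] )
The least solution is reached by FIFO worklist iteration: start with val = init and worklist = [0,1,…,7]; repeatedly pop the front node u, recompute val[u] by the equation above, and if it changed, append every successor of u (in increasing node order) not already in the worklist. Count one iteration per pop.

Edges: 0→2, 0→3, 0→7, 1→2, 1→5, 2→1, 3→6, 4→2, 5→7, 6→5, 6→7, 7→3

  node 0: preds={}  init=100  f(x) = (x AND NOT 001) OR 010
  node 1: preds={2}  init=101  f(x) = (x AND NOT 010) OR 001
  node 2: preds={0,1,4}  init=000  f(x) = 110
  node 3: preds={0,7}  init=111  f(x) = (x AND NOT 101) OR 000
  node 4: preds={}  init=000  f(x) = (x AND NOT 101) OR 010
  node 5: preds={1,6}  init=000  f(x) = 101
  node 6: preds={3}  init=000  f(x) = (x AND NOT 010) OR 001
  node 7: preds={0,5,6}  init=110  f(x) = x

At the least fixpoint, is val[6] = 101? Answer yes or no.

Worklist (12 pops):
  #1 pop 0: in=000 → 110 (was 100); enqueue []
  #2 pop 1: in=000 → 101 (no change)
  #3 pop 2: in=111 → 110 (was 000); enqueue [1]
  #4 pop 3: in=110 → 111 (no change)
  #5 pop 4: in=000 → 010 (was 000); enqueue [2]
  #6 pop 5: in=101 → 101 (was 000); enqueue []
  #7 pop 6: in=111 → 101 (was 000); enqueue [5]
  #8 pop 7: in=111 → 111 (was 110); enqueue [3]
  #9 pop 1: in=110 → 101 (no change)
  #10 pop 2: in=111 → 110 (no change)
  #11 pop 5: in=101 → 101 (no change)
  #12 pop 3: in=111 → 111 (no change)

Fixpoint:
  val[0] = 110
  val[1] = 101
  val[2] = 110
  val[3] = 111
  val[4] = 010
  val[5] = 101
  val[6] = 101
  val[7] = 111

yes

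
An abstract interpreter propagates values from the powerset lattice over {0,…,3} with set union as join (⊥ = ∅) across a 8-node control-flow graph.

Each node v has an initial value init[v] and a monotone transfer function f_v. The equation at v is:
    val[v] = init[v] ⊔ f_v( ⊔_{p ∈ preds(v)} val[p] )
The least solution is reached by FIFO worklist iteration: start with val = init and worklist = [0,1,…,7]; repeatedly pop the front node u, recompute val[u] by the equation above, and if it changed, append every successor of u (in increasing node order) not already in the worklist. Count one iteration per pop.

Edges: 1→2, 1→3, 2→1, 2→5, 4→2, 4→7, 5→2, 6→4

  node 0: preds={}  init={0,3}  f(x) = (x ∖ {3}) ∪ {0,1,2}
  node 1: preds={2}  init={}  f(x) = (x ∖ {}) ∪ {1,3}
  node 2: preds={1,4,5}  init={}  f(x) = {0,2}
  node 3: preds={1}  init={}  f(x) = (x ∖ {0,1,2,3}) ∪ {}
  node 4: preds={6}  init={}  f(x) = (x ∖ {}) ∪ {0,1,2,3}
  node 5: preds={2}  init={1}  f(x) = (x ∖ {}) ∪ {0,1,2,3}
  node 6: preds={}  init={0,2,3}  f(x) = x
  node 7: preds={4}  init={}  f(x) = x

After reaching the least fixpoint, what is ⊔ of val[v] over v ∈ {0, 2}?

Worklist (11 pops):
  #1 pop 0: in={} → {0,1,2,3} (was {0,3}); enqueue []
  #2 pop 1: in={} → {1,3} (was {}); enqueue []
  #3 pop 2: in={1,3} → {0,2} (was {}); enqueue [1]
  #4 pop 3: in={1,3} → {} (no change)
  #5 pop 4: in={0,2,3} → {0,1,2,3} (was {}); enqueue [2]
  #6 pop 5: in={0,2} → {0,1,2,3} (was {1}); enqueue []
  #7 pop 6: in={} → {0,2,3} (no change)
  #8 pop 7: in={0,1,2,3} → {0,1,2,3} (was {}); enqueue []
  #9 pop 1: in={0,2} → {0,1,2,3} (was {1,3}); enqueue [3]
  #10 pop 2: in={0,1,2,3} → {0,2} (no change)
  #11 pop 3: in={0,1,2,3} → {} (no change)

Fixpoint:
  val[0] = {0,1,2,3}
  val[1] = {0,1,2,3}
  val[2] = {0,2}
  val[3] = {}
  val[4] = {0,1,2,3}
  val[5] = {0,1,2,3}
  val[6] = {0,2,3}
  val[7] = {0,1,2,3}

{0,1,2,3}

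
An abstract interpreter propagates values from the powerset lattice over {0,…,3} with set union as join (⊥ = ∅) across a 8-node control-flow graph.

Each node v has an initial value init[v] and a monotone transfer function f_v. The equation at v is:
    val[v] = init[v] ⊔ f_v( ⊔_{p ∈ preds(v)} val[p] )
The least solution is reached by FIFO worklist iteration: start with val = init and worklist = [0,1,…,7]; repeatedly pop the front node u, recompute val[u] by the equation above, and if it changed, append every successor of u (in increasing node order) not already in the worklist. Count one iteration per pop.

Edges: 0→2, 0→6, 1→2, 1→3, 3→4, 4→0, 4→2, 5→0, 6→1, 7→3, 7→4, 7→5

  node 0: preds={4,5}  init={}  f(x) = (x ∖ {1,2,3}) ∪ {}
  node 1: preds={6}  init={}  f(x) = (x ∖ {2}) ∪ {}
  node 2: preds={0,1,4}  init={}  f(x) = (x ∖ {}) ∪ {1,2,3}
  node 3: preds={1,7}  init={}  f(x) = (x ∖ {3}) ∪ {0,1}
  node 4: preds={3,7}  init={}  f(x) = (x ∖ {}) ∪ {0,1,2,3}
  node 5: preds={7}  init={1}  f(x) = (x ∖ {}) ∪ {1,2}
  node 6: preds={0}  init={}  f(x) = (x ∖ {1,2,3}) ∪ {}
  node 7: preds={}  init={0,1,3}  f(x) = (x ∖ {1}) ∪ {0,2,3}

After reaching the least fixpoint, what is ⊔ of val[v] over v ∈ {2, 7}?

{0,1,2,3}

Trace (17 dequeues):
  [1] u=0 | in {1} | out {} | ==
  [2] u=1 | in {} | out {} | ==
  [3] u=2 | in {} | out {1,2,3} | prev {} | push {}
  [4] u=3 | in {0,1,3} | out {0,1} | prev {} | push {}
  [5] u=4 | in {0,1,3} | out {0,1,2,3} | prev {} | push {0,2}
  [6] u=5 | in {0,1,3} | out {0,1,2,3} | prev {1} | push {}
  [7] u=6 | in {} | out {} | ==
  [8] u=7 | in {} | out {0,1,2,3} | prev {0,1,3} | push {3,4,5}
  [9] u=0 | in {0,1,2,3} | out {0} | prev {} | push {6}
  [10] u=2 | in {0,1,2,3} | out {0,1,2,3} | prev {1,2,3} | push {}
  [11] u=3 | in {0,1,2,3} | out {0,1,2} | prev {0,1} | push {}
  [12] u=4 | in {0,1,2,3} | out {0,1,2,3} | ==
  [13] u=5 | in {0,1,2,3} | out {0,1,2,3} | ==
  [14] u=6 | in {0} | out {0} | prev {} | push {1}
  [15] u=1 | in {0} | out {0} | prev {} | push {2,3}
  [16] u=2 | in {0,1,2,3} | out {0,1,2,3} | ==
  [17] u=3 | in {0,1,2,3} | out {0,1,2} | ==

Converged values:
  [0] {0}
  [1] {0}
  [2] {0,1,2,3}
  [3] {0,1,2}
  [4] {0,1,2,3}
  [5] {0,1,2,3}
  [6] {0}
  [7] {0,1,2,3}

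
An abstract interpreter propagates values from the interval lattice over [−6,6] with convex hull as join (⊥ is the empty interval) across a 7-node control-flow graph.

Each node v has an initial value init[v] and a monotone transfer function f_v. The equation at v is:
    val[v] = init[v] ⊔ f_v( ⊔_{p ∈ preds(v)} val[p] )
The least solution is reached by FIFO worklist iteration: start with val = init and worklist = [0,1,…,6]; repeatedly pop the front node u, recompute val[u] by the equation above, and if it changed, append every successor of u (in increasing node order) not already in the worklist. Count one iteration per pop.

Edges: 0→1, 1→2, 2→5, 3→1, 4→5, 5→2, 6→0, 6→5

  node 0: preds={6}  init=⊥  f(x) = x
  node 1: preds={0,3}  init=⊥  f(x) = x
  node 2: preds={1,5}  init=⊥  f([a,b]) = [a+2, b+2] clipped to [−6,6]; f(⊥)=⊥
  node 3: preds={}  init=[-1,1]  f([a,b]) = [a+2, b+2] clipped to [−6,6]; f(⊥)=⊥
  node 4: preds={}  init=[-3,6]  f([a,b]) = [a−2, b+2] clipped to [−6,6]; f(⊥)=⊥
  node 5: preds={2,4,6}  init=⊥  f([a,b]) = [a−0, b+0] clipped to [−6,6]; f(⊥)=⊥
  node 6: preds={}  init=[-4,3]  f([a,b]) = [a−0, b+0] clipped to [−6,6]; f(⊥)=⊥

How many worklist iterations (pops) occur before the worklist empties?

9

Worklist (9 pops):
  #1 pop 0: in=[-4,3] → [-4,3] (was ⊥); enqueue []
  #2 pop 1: in=[-4,3] → [-4,3] (was ⊥); enqueue []
  #3 pop 2: in=[-4,3] → [-2,5] (was ⊥); enqueue []
  #4 pop 3: in=⊥ → [-1,1] (no change)
  #5 pop 4: in=⊥ → [-3,6] (no change)
  #6 pop 5: in=[-4,6] → [-4,6] (was ⊥); enqueue [2]
  #7 pop 6: in=⊥ → [-4,3] (no change)
  #8 pop 2: in=[-4,6] → [-2,6] (was [-2,5]); enqueue [5]
  #9 pop 5: in=[-4,6] → [-4,6] (no change)

Fixpoint:
  val[0] = [-4,3]
  val[1] = [-4,3]
  val[2] = [-2,6]
  val[3] = [-1,1]
  val[4] = [-3,6]
  val[5] = [-4,6]
  val[6] = [-4,3]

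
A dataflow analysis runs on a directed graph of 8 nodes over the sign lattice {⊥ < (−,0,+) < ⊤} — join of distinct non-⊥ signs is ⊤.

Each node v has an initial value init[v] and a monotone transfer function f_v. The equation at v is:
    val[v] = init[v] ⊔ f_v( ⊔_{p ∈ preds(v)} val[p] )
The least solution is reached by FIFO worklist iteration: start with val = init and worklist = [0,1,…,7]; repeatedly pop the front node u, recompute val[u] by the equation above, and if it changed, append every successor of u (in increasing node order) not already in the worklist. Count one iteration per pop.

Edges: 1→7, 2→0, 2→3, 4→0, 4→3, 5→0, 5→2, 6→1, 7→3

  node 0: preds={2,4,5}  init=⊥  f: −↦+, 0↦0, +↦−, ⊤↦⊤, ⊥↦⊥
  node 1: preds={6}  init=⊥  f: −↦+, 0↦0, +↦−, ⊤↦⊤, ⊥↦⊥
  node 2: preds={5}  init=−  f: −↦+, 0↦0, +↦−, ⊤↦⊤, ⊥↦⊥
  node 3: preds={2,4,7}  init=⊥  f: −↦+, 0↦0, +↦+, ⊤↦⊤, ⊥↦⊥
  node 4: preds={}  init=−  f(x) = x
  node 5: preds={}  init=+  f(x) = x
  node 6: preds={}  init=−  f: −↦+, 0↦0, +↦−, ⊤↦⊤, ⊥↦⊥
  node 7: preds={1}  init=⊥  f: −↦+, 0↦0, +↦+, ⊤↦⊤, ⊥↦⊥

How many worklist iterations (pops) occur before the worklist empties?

9

Worklist (9 pops):
  #1 pop 0: in=⊤ → ⊤ (was ⊥); enqueue []
  #2 pop 1: in=− → + (was ⊥); enqueue []
  #3 pop 2: in=+ → − (no change)
  #4 pop 3: in=− → + (was ⊥); enqueue []
  #5 pop 4: in=⊥ → − (no change)
  #6 pop 5: in=⊥ → + (no change)
  #7 pop 6: in=⊥ → − (no change)
  #8 pop 7: in=+ → + (was ⊥); enqueue [3]
  #9 pop 3: in=⊤ → ⊤ (was +); enqueue []

Fixpoint:
  val[0] = ⊤
  val[1] = +
  val[2] = −
  val[3] = ⊤
  val[4] = −
  val[5] = +
  val[6] = −
  val[7] = +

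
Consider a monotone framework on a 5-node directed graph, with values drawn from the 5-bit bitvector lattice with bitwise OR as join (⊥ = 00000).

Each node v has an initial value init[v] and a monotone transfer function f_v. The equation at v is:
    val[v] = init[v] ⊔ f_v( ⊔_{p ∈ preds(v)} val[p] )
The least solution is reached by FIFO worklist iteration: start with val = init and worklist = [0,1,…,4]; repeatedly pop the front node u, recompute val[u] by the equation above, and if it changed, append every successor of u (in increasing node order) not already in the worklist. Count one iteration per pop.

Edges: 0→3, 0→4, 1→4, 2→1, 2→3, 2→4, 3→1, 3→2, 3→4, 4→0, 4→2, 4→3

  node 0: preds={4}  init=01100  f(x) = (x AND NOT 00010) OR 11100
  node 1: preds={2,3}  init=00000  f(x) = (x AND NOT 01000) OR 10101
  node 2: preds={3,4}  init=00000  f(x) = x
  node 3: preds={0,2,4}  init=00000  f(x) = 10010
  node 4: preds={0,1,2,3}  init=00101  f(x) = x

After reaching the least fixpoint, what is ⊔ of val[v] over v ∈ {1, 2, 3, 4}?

11111

Iteration log — 11 steps:
  step 1. node 0  ⊔preds=00101  new=11101  old=01100  +wl: 
  step 2. node 1  ⊔preds=00000  new=10101  old=00000  +wl: 
  step 3. node 2  ⊔preds=00101  new=00101  old=00000  +wl: 1
  step 4. node 3  ⊔preds=11101  new=10010  old=00000  +wl: 2
  step 5. node 4  ⊔preds=11111  new=11111  old=00101  +wl: 0,3
  step 6. node 1  ⊔preds=10111  new=10111  old=10101  +wl: 4
  step 7. node 2  ⊔preds=11111  new=11111  old=00101  +wl: 1
  step 8. node 0  ⊔preds=11111  new=11101  stable
  step 9. node 3  ⊔preds=11111  new=10010  stable
  step 10. node 4  ⊔preds=11111  new=11111  stable
  step 11. node 1  ⊔preds=11111  new=10111  stable

Least fixpoint reached:
  node 0: 11101
  node 1: 10111
  node 2: 11111
  node 3: 10010
  node 4: 11111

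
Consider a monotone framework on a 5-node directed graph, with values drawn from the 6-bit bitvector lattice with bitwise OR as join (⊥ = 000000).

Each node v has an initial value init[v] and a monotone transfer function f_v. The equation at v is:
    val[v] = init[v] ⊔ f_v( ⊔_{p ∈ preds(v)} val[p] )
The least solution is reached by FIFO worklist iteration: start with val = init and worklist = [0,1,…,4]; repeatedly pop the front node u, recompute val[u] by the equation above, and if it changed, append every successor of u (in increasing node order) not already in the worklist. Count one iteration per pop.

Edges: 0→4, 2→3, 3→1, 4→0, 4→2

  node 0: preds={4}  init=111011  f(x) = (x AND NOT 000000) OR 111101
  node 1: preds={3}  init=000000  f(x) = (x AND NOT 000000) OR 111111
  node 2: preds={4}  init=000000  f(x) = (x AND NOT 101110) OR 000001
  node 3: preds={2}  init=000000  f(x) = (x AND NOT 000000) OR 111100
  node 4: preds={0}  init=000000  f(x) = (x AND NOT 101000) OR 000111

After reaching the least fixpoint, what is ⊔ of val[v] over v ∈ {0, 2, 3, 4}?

Worklist (9 pops):
  #1 pop 0: in=000000 → 111111 (was 111011); enqueue []
  #2 pop 1: in=000000 → 111111 (was 000000); enqueue []
  #3 pop 2: in=000000 → 000001 (was 000000); enqueue []
  #4 pop 3: in=000001 → 111101 (was 000000); enqueue [1]
  #5 pop 4: in=111111 → 010111 (was 000000); enqueue [0,2]
  #6 pop 1: in=111101 → 111111 (no change)
  #7 pop 0: in=010111 → 111111 (no change)
  #8 pop 2: in=010111 → 010001 (was 000001); enqueue [3]
  #9 pop 3: in=010001 → 111101 (no change)

Fixpoint:
  val[0] = 111111
  val[1] = 111111
  val[2] = 010001
  val[3] = 111101
  val[4] = 010111

111111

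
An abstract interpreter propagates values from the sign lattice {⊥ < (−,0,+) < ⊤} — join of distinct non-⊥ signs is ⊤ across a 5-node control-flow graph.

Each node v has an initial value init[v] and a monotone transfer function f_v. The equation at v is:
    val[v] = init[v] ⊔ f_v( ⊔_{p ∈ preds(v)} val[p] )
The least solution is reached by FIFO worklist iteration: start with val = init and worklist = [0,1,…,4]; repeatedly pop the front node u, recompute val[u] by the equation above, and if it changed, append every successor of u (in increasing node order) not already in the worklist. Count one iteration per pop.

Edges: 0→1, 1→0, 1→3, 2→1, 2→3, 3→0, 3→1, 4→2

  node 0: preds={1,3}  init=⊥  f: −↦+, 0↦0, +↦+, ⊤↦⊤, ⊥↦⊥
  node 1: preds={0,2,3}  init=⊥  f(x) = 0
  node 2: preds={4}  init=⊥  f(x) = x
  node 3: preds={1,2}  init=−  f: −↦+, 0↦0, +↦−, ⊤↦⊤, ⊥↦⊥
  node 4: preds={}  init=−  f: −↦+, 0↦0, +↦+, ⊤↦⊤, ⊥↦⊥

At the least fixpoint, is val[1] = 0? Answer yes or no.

Iteration log — 7 steps:
  step 1. node 0  ⊔preds=−  new=+  old=⊥  +wl: 
  step 2. node 1  ⊔preds=⊤  new=0  old=⊥  +wl: 0
  step 3. node 2  ⊔preds=−  new=−  old=⊥  +wl: 1
  step 4. node 3  ⊔preds=⊤  new=⊤  old=−  +wl: 
  step 5. node 4  ⊔preds=⊥  new=−  stable
  step 6. node 0  ⊔preds=⊤  new=⊤  old=+  +wl: 
  step 7. node 1  ⊔preds=⊤  new=0  stable

Least fixpoint reached:
  node 0: ⊤
  node 1: 0
  node 2: −
  node 3: ⊤
  node 4: −

yes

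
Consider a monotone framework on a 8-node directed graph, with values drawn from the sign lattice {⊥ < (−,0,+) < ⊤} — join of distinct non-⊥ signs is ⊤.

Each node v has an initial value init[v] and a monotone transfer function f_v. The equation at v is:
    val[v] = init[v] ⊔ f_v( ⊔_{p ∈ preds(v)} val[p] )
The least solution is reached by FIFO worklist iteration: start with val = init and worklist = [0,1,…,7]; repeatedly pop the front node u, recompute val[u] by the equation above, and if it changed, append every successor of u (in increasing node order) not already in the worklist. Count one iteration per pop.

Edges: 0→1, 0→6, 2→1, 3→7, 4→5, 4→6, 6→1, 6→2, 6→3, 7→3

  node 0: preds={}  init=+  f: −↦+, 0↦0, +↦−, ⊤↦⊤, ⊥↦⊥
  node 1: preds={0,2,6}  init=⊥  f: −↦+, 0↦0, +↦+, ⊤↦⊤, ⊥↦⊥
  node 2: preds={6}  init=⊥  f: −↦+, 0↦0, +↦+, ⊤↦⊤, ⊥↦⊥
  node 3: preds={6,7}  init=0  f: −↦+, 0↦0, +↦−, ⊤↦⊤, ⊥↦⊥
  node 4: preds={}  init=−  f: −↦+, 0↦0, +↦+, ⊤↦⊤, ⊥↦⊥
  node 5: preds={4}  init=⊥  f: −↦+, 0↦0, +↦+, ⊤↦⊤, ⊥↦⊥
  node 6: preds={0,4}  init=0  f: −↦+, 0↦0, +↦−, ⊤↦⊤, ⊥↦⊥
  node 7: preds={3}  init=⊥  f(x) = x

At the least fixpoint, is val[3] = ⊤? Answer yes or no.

yes

Iteration log — 14 steps:
  step 1. node 0  ⊔preds=⊥  new=+  stable
  step 2. node 1  ⊔preds=⊤  new=⊤  old=⊥  +wl: 
  step 3. node 2  ⊔preds=0  new=0  old=⊥  +wl: 1
  step 4. node 3  ⊔preds=0  new=0  stable
  step 5. node 4  ⊔preds=⊥  new=−  stable
  step 6. node 5  ⊔preds=−  new=+  old=⊥  +wl: 
  step 7. node 6  ⊔preds=⊤  new=⊤  old=0  +wl: 2,3
  step 8. node 7  ⊔preds=0  new=0  old=⊥  +wl: 
  step 9. node 1  ⊔preds=⊤  new=⊤  stable
  step 10. node 2  ⊔preds=⊤  new=⊤  old=0  +wl: 1
  step 11. node 3  ⊔preds=⊤  new=⊤  old=0  +wl: 7
  step 12. node 1  ⊔preds=⊤  new=⊤  stable
  step 13. node 7  ⊔preds=⊤  new=⊤  old=0  +wl: 3
  step 14. node 3  ⊔preds=⊤  new=⊤  stable

Least fixpoint reached:
  node 0: +
  node 1: ⊤
  node 2: ⊤
  node 3: ⊤
  node 4: −
  node 5: +
  node 6: ⊤
  node 7: ⊤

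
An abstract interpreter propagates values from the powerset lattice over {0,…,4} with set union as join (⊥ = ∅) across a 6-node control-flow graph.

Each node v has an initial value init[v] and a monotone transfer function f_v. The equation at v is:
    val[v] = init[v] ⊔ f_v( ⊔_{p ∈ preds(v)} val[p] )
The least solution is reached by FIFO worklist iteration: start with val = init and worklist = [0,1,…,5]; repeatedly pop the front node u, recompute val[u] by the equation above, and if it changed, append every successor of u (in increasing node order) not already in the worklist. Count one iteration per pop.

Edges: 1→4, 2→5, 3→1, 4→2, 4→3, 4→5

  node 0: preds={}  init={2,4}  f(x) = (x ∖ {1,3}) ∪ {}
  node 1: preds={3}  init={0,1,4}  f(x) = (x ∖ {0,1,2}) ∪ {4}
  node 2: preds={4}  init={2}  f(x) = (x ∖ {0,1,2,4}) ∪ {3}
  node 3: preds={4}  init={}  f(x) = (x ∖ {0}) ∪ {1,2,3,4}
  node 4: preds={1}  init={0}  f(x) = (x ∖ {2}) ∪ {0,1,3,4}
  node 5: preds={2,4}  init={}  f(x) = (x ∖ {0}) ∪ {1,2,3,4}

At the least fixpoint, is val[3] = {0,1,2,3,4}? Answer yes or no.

no

Worklist (10 pops):
  #1 pop 0: in={} → {2,4} (no change)
  #2 pop 1: in={} → {0,1,4} (no change)
  #3 pop 2: in={0} → {2,3} (was {2}); enqueue []
  #4 pop 3: in={0} → {1,2,3,4} (was {}); enqueue [1]
  #5 pop 4: in={0,1,4} → {0,1,3,4} (was {0}); enqueue [2,3]
  #6 pop 5: in={0,1,2,3,4} → {1,2,3,4} (was {}); enqueue []
  #7 pop 1: in={1,2,3,4} → {0,1,3,4} (was {0,1,4}); enqueue [4]
  #8 pop 2: in={0,1,3,4} → {2,3} (no change)
  #9 pop 3: in={0,1,3,4} → {1,2,3,4} (no change)
  #10 pop 4: in={0,1,3,4} → {0,1,3,4} (no change)

Fixpoint:
  val[0] = {2,4}
  val[1] = {0,1,3,4}
  val[2] = {2,3}
  val[3] = {1,2,3,4}
  val[4] = {0,1,3,4}
  val[5] = {1,2,3,4}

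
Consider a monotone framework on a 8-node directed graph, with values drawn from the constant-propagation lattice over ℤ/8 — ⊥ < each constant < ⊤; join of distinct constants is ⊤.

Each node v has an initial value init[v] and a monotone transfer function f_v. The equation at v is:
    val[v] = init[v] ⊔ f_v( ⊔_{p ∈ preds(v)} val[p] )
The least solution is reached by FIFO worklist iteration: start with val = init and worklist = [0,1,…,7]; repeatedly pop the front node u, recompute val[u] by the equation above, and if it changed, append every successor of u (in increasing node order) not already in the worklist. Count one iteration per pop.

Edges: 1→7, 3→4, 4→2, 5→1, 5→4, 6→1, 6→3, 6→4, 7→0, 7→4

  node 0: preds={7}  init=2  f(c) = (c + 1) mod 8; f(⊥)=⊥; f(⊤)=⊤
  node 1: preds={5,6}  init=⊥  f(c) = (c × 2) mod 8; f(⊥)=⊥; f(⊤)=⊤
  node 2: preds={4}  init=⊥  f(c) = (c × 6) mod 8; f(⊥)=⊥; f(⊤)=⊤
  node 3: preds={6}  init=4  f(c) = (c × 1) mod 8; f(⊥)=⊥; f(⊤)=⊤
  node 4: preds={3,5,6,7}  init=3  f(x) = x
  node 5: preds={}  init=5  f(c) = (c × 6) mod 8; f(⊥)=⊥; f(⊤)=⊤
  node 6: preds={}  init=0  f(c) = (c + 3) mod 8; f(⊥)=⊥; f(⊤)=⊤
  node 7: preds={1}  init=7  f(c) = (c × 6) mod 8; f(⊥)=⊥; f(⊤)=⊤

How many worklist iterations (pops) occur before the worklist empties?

11

Iteration log — 11 steps:
  step 1. node 0  ⊔preds=7  new=⊤  old=2  +wl: 
  step 2. node 1  ⊔preds=⊤  new=⊤  old=⊥  +wl: 
  step 3. node 2  ⊔preds=3  new=2  old=⊥  +wl: 
  step 4. node 3  ⊔preds=0  new=⊤  old=4  +wl: 
  step 5. node 4  ⊔preds=⊤  new=⊤  old=3  +wl: 2
  step 6. node 5  ⊔preds=⊥  new=5  stable
  step 7. node 6  ⊔preds=⊥  new=0  stable
  step 8. node 7  ⊔preds=⊤  new=⊤  old=7  +wl: 0,4
  step 9. node 2  ⊔preds=⊤  new=⊤  old=2  +wl: 
  step 10. node 0  ⊔preds=⊤  new=⊤  stable
  step 11. node 4  ⊔preds=⊤  new=⊤  stable

Least fixpoint reached:
  node 0: ⊤
  node 1: ⊤
  node 2: ⊤
  node 3: ⊤
  node 4: ⊤
  node 5: 5
  node 6: 0
  node 7: ⊤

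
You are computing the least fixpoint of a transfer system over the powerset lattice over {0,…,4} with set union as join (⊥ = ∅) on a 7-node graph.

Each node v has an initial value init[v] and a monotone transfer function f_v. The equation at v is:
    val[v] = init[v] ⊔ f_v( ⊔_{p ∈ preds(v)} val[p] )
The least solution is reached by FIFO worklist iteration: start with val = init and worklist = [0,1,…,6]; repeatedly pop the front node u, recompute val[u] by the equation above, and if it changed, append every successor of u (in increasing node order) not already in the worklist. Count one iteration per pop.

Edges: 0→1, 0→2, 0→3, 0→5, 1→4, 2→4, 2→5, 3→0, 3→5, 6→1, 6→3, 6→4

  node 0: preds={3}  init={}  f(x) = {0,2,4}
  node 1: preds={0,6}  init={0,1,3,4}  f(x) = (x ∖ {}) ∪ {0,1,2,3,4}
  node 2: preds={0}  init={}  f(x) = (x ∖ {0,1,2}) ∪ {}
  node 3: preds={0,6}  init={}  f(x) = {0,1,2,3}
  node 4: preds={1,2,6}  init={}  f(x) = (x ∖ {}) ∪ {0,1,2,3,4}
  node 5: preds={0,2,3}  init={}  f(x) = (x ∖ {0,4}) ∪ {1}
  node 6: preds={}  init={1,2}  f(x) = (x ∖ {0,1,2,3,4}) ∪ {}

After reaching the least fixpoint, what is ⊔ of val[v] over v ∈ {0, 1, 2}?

Iteration log — 8 steps:
  step 1. node 0  ⊔preds={}  new={0,2,4}  old={}  +wl: 
  step 2. node 1  ⊔preds={0,1,2,4}  new={0,1,2,3,4}  old={0,1,3,4}  +wl: 
  step 3. node 2  ⊔preds={0,2,4}  new={4}  old={}  +wl: 
  step 4. node 3  ⊔preds={0,1,2,4}  new={0,1,2,3}  old={}  +wl: 0
  step 5. node 4  ⊔preds={0,1,2,3,4}  new={0,1,2,3,4}  old={}  +wl: 
  step 6. node 5  ⊔preds={0,1,2,3,4}  new={1,2,3}  old={}  +wl: 
  step 7. node 6  ⊔preds={}  new={1,2}  stable
  step 8. node 0  ⊔preds={0,1,2,3}  new={0,2,4}  stable

Least fixpoint reached:
  node 0: {0,2,4}
  node 1: {0,1,2,3,4}
  node 2: {4}
  node 3: {0,1,2,3}
  node 4: {0,1,2,3,4}
  node 5: {1,2,3}
  node 6: {1,2}

{0,1,2,3,4}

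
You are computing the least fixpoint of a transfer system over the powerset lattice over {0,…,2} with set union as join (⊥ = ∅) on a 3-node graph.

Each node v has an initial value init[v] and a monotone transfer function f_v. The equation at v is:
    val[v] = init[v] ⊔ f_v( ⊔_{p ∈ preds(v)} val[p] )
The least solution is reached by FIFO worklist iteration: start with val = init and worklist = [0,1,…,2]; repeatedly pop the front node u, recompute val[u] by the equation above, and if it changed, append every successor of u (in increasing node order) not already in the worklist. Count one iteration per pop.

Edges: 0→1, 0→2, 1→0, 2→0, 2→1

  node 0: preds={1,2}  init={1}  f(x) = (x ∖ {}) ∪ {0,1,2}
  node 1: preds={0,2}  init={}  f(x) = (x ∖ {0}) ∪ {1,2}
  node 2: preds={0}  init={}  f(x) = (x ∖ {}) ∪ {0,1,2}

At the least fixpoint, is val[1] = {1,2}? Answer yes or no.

Iteration log — 5 steps:
  step 1. node 0  ⊔preds={}  new={0,1,2}  old={1}  +wl: 
  step 2. node 1  ⊔preds={0,1,2}  new={1,2}  old={}  +wl: 0
  step 3. node 2  ⊔preds={0,1,2}  new={0,1,2}  old={}  +wl: 1
  step 4. node 0  ⊔preds={0,1,2}  new={0,1,2}  stable
  step 5. node 1  ⊔preds={0,1,2}  new={1,2}  stable

Least fixpoint reached:
  node 0: {0,1,2}
  node 1: {1,2}
  node 2: {0,1,2}

yes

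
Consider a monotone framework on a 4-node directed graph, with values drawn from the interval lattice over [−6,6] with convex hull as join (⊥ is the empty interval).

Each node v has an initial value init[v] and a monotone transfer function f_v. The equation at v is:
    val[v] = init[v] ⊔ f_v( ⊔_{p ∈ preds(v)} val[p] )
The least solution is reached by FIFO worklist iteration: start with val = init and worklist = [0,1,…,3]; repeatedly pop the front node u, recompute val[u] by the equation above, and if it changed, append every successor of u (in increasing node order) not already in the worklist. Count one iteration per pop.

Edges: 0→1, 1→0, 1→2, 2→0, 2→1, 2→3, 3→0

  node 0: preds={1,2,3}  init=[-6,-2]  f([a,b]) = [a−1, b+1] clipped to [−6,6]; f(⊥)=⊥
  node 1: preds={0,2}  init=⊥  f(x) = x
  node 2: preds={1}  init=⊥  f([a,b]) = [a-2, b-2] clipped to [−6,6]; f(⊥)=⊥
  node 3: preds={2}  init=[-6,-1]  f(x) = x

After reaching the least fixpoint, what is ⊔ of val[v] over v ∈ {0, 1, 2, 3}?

[-6,6]

Worklist (32 pops):
  #1 pop 0: in=[-6,-1] → [-6,0] (was [-6,-2]); enqueue []
  #2 pop 1: in=[-6,0] → [-6,0] (was ⊥); enqueue [0]
  #3 pop 2: in=[-6,0] → [-6,-2] (was ⊥); enqueue [1]
  #4 pop 3: in=[-6,-2] → [-6,-1] (no change)
  #5 pop 0: in=[-6,0] → [-6,1] (was [-6,0]); enqueue []
  #6 pop 1: in=[-6,1] → [-6,1] (was [-6,0]); enqueue [0,2]
  #7 pop 0: in=[-6,1] → [-6,2] (was [-6,1]); enqueue [1]
  #8 pop 2: in=[-6,1] → [-6,-1] (was [-6,-2]); enqueue [0,3]
  #9 pop 1: in=[-6,2] → [-6,2] (was [-6,1]); enqueue [2]
  #10 pop 0: in=[-6,2] → [-6,3] (was [-6,2]); enqueue [1]
  #11 pop 3: in=[-6,-1] → [-6,-1] (no change)
  #12 pop 2: in=[-6,2] → [-6,0] (was [-6,-1]); enqueue [0,3]
  #13 pop 1: in=[-6,3] → [-6,3] (was [-6,2]); enqueue [2]
  #14 pop 0: in=[-6,3] → [-6,4] (was [-6,3]); enqueue [1]
  #15 pop 3: in=[-6,0] → [-6,0] (was [-6,-1]); enqueue [0]
  #16 pop 2: in=[-6,3] → [-6,1] (was [-6,0]); enqueue [3]
  #17 pop 1: in=[-6,4] → [-6,4] (was [-6,3]); enqueue [2]
  #18 pop 0: in=[-6,4] → [-6,5] (was [-6,4]); enqueue [1]
  #19 pop 3: in=[-6,1] → [-6,1] (was [-6,0]); enqueue [0]
  #20 pop 2: in=[-6,4] → [-6,2] (was [-6,1]); enqueue [3]
  #21 pop 1: in=[-6,5] → [-6,5] (was [-6,4]); enqueue [2]
  #22 pop 0: in=[-6,5] → [-6,6] (was [-6,5]); enqueue [1]
  #23 pop 3: in=[-6,2] → [-6,2] (was [-6,1]); enqueue [0]
  #24 pop 2: in=[-6,5] → [-6,3] (was [-6,2]); enqueue [3]
  #25 pop 1: in=[-6,6] → [-6,6] (was [-6,5]); enqueue [2]
  #26 pop 0: in=[-6,6] → [-6,6] (no change)
  #27 pop 3: in=[-6,3] → [-6,3] (was [-6,2]); enqueue [0]
  #28 pop 2: in=[-6,6] → [-6,4] (was [-6,3]); enqueue [1,3]
  #29 pop 0: in=[-6,6] → [-6,6] (no change)
  #30 pop 1: in=[-6,6] → [-6,6] (no change)
  #31 pop 3: in=[-6,4] → [-6,4] (was [-6,3]); enqueue [0]
  #32 pop 0: in=[-6,6] → [-6,6] (no change)

Fixpoint:
  val[0] = [-6,6]
  val[1] = [-6,6]
  val[2] = [-6,4]
  val[3] = [-6,4]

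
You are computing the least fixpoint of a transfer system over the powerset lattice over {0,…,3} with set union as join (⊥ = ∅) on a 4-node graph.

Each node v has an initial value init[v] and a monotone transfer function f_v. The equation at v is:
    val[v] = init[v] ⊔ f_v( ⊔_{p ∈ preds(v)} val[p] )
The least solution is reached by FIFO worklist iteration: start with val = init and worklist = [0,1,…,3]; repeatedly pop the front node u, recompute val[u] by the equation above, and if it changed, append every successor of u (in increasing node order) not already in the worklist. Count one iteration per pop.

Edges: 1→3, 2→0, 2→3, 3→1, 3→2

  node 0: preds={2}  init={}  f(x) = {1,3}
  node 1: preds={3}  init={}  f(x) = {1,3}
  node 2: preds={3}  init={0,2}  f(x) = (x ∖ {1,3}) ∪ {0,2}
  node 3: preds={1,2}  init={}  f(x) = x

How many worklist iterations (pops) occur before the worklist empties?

6

Iteration log — 6 steps:
  step 1. node 0  ⊔preds={0,2}  new={1,3}  old={}  +wl: 
  step 2. node 1  ⊔preds={}  new={1,3}  old={}  +wl: 
  step 3. node 2  ⊔preds={}  new={0,2}  stable
  step 4. node 3  ⊔preds={0,1,2,3}  new={0,1,2,3}  old={}  +wl: 1,2
  step 5. node 1  ⊔preds={0,1,2,3}  new={1,3}  stable
  step 6. node 2  ⊔preds={0,1,2,3}  new={0,2}  stable

Least fixpoint reached:
  node 0: {1,3}
  node 1: {1,3}
  node 2: {0,2}
  node 3: {0,1,2,3}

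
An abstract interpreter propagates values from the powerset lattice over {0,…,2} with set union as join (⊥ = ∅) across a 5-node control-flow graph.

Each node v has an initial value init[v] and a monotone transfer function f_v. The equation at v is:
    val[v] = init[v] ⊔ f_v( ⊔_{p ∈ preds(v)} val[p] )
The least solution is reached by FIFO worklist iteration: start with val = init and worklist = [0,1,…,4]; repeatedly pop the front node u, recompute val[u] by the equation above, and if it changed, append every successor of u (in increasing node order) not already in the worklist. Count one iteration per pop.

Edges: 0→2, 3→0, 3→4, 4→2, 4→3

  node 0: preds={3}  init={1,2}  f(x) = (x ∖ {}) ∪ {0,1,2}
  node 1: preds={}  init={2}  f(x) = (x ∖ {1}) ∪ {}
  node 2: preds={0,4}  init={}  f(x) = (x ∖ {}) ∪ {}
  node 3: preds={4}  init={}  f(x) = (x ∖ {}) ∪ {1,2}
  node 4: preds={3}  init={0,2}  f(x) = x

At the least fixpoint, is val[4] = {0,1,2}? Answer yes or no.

Worklist (8 pops):
  #1 pop 0: in={} → {0,1,2} (was {1,2}); enqueue []
  #2 pop 1: in={} → {2} (no change)
  #3 pop 2: in={0,1,2} → {0,1,2} (was {}); enqueue []
  #4 pop 3: in={0,2} → {0,1,2} (was {}); enqueue [0]
  #5 pop 4: in={0,1,2} → {0,1,2} (was {0,2}); enqueue [2,3]
  #6 pop 0: in={0,1,2} → {0,1,2} (no change)
  #7 pop 2: in={0,1,2} → {0,1,2} (no change)
  #8 pop 3: in={0,1,2} → {0,1,2} (no change)

Fixpoint:
  val[0] = {0,1,2}
  val[1] = {2}
  val[2] = {0,1,2}
  val[3] = {0,1,2}
  val[4] = {0,1,2}

yes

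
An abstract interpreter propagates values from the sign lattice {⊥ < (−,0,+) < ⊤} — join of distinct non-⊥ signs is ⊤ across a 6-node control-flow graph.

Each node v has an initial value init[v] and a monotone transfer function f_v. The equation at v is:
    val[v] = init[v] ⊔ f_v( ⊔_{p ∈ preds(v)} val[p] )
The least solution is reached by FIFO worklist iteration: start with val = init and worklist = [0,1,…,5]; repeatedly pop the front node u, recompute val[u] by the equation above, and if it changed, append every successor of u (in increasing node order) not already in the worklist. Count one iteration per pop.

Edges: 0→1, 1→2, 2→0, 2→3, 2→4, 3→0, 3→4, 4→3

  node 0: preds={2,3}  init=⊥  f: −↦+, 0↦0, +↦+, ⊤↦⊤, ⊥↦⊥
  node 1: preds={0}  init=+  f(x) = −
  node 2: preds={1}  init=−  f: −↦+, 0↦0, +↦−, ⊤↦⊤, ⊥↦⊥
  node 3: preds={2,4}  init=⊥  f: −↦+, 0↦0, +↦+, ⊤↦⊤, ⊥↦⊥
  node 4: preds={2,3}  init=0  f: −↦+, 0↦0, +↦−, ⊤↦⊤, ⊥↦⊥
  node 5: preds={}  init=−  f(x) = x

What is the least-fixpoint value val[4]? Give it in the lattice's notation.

Iteration log — 9 steps:
  step 1. node 0  ⊔preds=−  new=+  old=⊥  +wl: 
  step 2. node 1  ⊔preds=+  new=⊤  old=+  +wl: 
  step 3. node 2  ⊔preds=⊤  new=⊤  old=−  +wl: 0
  step 4. node 3  ⊔preds=⊤  new=⊤  old=⊥  +wl: 
  step 5. node 4  ⊔preds=⊤  new=⊤  old=0  +wl: 3
  step 6. node 5  ⊔preds=⊥  new=−  stable
  step 7. node 0  ⊔preds=⊤  new=⊤  old=+  +wl: 1
  step 8. node 3  ⊔preds=⊤  new=⊤  stable
  step 9. node 1  ⊔preds=⊤  new=⊤  stable

Least fixpoint reached:
  node 0: ⊤
  node 1: ⊤
  node 2: ⊤
  node 3: ⊤
  node 4: ⊤
  node 5: −

⊤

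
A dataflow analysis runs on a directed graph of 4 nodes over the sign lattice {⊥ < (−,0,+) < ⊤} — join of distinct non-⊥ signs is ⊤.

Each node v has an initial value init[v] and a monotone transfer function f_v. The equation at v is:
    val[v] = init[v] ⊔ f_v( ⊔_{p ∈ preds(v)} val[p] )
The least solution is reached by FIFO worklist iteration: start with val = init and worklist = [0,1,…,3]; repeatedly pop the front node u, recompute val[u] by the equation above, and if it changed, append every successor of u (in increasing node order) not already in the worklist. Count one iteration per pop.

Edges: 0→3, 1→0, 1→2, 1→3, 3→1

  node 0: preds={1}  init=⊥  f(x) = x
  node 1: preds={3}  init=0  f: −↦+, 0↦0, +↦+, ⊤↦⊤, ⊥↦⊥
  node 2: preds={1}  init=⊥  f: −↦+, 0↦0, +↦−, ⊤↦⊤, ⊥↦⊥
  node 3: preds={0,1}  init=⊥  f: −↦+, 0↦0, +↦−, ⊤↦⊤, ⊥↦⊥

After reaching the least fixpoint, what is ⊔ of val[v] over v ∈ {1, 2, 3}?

0

Worklist (5 pops):
  #1 pop 0: in=0 → 0 (was ⊥); enqueue []
  #2 pop 1: in=⊥ → 0 (no change)
  #3 pop 2: in=0 → 0 (was ⊥); enqueue []
  #4 pop 3: in=0 → 0 (was ⊥); enqueue [1]
  #5 pop 1: in=0 → 0 (no change)

Fixpoint:
  val[0] = 0
  val[1] = 0
  val[2] = 0
  val[3] = 0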